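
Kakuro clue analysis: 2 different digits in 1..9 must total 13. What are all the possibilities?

{4,9}; {5,8}; {6,7}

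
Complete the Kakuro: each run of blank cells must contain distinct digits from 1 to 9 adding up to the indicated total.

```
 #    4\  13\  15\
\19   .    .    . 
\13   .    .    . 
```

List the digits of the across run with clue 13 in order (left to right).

1 4 8

4 in 2 cells must be {1,3}.
The 19 across and the 4 down share only 3, so R1C1 = 3.
R2C1 = 4 − 3 = 1 completes the 4 down.
Nothing is forced directly, so branch on R1C2, whose candidates are 7 or 9. If R1C2 = 7: that forces R1C3 = 9, after which R2C2 would have to be in {3,4,5,7,8,9} for the 13 across but in {6} for the 13 down — contradiction. So R1C2 = 9.
R1C3 = 19 − 12 = 7 completes the 19 across.
R2C2 = 13 − 9 = 4 completes the 13 down.
R2C3 = 13 − 5 = 8 completes the 13 across.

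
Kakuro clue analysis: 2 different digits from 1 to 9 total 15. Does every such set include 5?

No

Counterexample: {6,9} sums to 15 without using 5.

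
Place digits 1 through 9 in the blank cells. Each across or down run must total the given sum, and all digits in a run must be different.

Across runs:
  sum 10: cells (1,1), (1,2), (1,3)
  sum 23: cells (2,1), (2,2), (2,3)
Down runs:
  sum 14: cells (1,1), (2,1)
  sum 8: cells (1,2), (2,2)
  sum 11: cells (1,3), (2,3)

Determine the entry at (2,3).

23 in 3 cells must be {6,8,9}.
The 23 across and the 8 down share only 6, so (2,2) = 6.
(1,2) = 8 − 6 = 2 completes the 8 down.
Given what's placed, (1,1) must be 5 to fit the 10 across and 14 down.
(1,3) = 10 − 7 = 3 completes the 10 across.
(2,1) = 14 − 5 = 9 completes the 14 down.
(2,3) = 23 − 15 = 8 completes the 23 across.

8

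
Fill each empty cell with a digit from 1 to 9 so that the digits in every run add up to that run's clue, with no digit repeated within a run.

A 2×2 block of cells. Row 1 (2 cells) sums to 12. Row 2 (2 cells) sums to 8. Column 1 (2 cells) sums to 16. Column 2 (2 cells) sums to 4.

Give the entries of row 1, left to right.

9 3

16 in 2 cells must be {7,9}; 4 in 2 cells must be {1,3}.
The 12 across and the 4 down share only 3, so (1,2) = 3.
The 8 across and the 16 down share only 7, so (2,1) = 7.
(2,2) = 8 − 7 = 1 completes the 8 across.
(1,1) = 12 − 3 = 9 completes the 12 across.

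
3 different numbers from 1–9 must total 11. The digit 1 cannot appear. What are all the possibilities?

{2,3,6}; {2,4,5}

3 distinct digits from 1–9 sum between 6 and 24.
Dropping sets that contain 1.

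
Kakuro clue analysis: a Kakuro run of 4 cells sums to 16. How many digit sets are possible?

8

4 distinct digits from 1–9 sum between 10 and 30.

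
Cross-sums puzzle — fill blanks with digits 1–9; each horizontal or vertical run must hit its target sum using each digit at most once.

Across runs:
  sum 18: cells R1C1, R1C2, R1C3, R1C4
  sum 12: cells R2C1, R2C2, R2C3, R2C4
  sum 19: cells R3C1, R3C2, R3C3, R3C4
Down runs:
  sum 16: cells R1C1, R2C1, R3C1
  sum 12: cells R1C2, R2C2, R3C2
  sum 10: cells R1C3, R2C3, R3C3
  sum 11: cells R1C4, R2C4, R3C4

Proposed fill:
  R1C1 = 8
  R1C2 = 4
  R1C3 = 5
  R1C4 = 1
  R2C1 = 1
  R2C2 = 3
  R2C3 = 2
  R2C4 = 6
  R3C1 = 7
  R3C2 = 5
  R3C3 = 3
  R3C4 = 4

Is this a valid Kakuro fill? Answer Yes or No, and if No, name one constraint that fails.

Yes

Across: 8+4+5+1=18; 1+3+2+6=12; 7+5+3+4=19. Down: 8+1+7=16; 4+3+5=12; 5+2+3=10; 1+6+4=11. No digit repeats within any run.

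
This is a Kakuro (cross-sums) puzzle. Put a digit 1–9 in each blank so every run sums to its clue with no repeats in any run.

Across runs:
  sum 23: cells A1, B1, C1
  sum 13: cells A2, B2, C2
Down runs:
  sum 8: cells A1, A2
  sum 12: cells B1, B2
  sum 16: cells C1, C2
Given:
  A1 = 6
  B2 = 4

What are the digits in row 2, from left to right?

23 in 3 cells must be {6,8,9}; 16 in 2 cells must be {7,9}.
B1 = 12 − 4 = 8 completes the 12 down.
C1 = 23 − 14 = 9 completes the 23 across.
A2 = 8 − 6 = 2 completes the 8 down.
C2 = 13 − 6 = 7 completes the 13 across.

2, 4, 7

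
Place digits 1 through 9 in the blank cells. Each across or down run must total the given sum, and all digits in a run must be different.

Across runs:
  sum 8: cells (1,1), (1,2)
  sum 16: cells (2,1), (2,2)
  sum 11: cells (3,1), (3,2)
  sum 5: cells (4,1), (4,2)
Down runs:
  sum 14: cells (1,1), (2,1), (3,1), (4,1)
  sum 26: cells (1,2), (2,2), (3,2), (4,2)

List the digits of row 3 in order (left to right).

4 7

16 in 2 cells must be {7,9}.
Only 7 fits (2,1) under both its across sum 16 and down sum 14.
(2,2) = 16 − 7 = 9 completes the 16 across.
Nothing is forced directly, so branch on (3,1), whose candidates are 2 or 4. If (3,1) = 2: that forces (1,1) = 1, (1,2) = 7, after which (3,2) would have to be in {9} for the 11 across but in {2,4,6,8} for the 26 down — contradiction. So (3,1) = 4.
(3,2) = 11 − 4 = 7 completes the 11 across.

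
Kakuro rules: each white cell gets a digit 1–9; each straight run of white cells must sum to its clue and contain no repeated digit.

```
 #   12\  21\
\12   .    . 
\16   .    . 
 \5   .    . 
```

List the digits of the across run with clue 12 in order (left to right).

4, 8

16 in 2 cells must be {7,9}.
The 5 across and the 21 down share only 4, so R3C2 = 4.
Given what's placed, R2C2 must be 9 to fit the 16 across and 21 down.
R3C1 = 5 − 4 = 1 completes the 5 across.
R1C2 = 21 − 13 = 8 completes the 21 down.
R2C1 = 16 − 9 = 7 completes the 16 across.
R1C1 = 12 − 8 = 4 completes the 12 across.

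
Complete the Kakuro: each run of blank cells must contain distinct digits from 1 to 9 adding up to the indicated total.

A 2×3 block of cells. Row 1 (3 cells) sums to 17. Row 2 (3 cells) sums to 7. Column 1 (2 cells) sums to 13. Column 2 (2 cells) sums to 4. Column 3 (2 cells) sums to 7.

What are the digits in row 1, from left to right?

9, 3, 5

7 in 3 cells must be {1,2,4}; 4 in 2 cells must be {1,3}.
The 7 across and the 13 down share only 4, so (2,1) = 4.
Given what's placed, (2,2) must be 1 to fit the 7 across and 4 down.
(2,3) = 7 − 5 = 2 completes the 7 across.
(1,1) = 13 − 4 = 9 completes the 13 down.
(1,2) = 4 − 1 = 3 completes the 4 down.
(1,3) = 17 − 12 = 5 completes the 17 across.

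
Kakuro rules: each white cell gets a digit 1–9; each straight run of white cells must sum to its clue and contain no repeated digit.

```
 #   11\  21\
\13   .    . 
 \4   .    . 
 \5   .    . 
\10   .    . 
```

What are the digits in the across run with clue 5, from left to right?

2, 3

4 in 2 cells must be {1,3}; 11 in 4 cells must be {1,2,3,5}.
Only 5 fits R1C1 under both its across sum 13 and down sum 11.
R1C2 = 13 − 5 = 8 completes the 13 across.
Nothing is forced directly, so branch on R4C1, whose candidates are 1 or 2 or 3. If R4C1 = 2: then R4C2 would have to be in {8} for the 10 across but in {1,2,3,4,5,6,7,9} for the 21 down — contradiction. If R4C1 = 3: that forces R2C1 = 1, R2C2 = 3, R3C1 = 2, after which R3C2 would have to be in {3} for the 5 across but in {1,4,6,9} for the 21 down — contradiction. So R4C1 = 1.
R2C1 = 3: the only remaining digit allowed by both the 4 across and the 11 down.
R2C2 = 4 − 3 = 1 completes the 4 across.
R3C1 = 11 − 9 = 2 completes the 11 down.
R3C2 = 5 − 2 = 3 completes the 5 across.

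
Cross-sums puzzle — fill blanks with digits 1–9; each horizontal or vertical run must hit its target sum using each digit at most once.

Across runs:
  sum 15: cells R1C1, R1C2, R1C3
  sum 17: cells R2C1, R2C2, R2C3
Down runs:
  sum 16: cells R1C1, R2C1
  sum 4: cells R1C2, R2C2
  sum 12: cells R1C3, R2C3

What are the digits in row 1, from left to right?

7, 3, 5

16 in 2 cells must be {7,9}; 4 in 2 cells must be {1,3}.
Nothing is forced directly, so branch on R1C1, whose candidates are 7 or 9. If R1C1 = 9: that forces R1C2 = 1, R1C3 = 5, R2C1 = 7, after which R2C2 would have to be in {1,2,4,6,8,9} for the 17 across but in {3} for the 4 down — contradiction. So R1C1 = 7.
Given what's placed, R1C2 must be 3 to fit the 15 across and 4 down.
R1C3 = 15 − 10 = 5 completes the 15 across.
R2C1 = 16 − 7 = 9 completes the 16 down.
R2C2 = 4 − 3 = 1 completes the 4 down.
R2C3 = 17 − 10 = 7 completes the 17 across.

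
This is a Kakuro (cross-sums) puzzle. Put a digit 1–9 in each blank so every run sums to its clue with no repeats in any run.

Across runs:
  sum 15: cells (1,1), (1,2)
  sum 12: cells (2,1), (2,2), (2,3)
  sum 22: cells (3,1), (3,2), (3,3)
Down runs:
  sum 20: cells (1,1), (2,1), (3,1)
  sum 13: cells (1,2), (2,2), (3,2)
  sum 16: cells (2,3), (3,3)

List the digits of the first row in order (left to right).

9 6

16 in 2 cells must be {7,9}.
Nothing is forced directly, so branch on (2,3), whose candidates are 7 or 9. If (2,3) = 9: then (2,1) would have to be in {1,2} for the 12 across but in {3,4,5,6,7,8,9} for the 20 down — contradiction. So (2,3) = 7.
(3,3) = 16 − 7 = 9 completes the 16 down.
Nothing is forced directly, so branch on (2,1), whose candidates are 3 or 4. If (2,1) = 4: that forces (2,2) = 1, (3,1) = 7, after which (3,2) would have to be in {6} for the 22 across but in {3,4,5,7,8,9} for the 13 down — contradiction. So (2,1) = 3.
(2,2) = 12 − 10 = 2 completes the 12 across.
(3,1) = 8: the only remaining digit allowed by both the 22 across and the 20 down.
(3,2) = 22 − 17 = 5 completes the 22 across.
(1,1) = 20 − 11 = 9 completes the 20 down.
(1,2) = 15 − 9 = 6 completes the 15 across.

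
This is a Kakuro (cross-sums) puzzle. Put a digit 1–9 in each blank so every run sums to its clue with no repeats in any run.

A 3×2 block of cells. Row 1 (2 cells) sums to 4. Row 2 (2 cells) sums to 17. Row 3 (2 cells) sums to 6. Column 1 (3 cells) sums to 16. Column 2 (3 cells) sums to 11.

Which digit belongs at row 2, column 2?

4 in 2 cells must be {1,3}; 17 in 2 cells must be {8,9}.
The 17 across and the 11 down share only 8, so (2,2) = 8.
Given what's placed, (1,2) must be 1 to fit the 4 across and 11 down.
(2,1) = 17 − 8 = 9 completes the 17 across.
(3,2) = 11 − 9 = 2 completes the 11 down.
(1,1) = 4 − 1 = 3 completes the 4 across.
(3,1) = 6 − 2 = 4 completes the 6 across.

8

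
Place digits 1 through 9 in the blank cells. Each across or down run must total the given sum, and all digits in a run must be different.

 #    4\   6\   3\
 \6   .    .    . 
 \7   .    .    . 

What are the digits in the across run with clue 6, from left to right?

3, 2, 1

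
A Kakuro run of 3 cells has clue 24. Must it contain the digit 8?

Yes

The only way to make 24 from 3 distinct digits is {7,8,9}, which contains 8.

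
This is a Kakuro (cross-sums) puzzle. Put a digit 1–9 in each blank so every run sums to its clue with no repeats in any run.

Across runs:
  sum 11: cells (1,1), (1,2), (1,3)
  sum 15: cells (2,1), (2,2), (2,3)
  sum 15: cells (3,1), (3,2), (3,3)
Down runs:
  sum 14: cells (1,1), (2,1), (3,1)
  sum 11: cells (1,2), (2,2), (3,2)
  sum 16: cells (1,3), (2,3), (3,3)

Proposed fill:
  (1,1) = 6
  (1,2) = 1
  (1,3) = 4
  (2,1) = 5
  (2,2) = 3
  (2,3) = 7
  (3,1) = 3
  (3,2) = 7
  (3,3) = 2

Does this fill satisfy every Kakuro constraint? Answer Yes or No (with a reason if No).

No — the across run (3,1)–(3,3) sums to 12, not 15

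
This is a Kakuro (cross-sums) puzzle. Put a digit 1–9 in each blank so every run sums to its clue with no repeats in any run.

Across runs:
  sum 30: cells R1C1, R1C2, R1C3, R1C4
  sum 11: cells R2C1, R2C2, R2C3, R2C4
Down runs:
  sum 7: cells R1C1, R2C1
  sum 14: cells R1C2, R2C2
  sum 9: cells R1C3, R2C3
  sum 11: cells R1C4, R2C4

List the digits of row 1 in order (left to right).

6 9 7 8

30 in 4 cells must be {6,7,8,9}; 11 in 4 cells must be {1,2,3,5}.
Only 6 fits R1C1 under both its across sum 30 and down sum 7.
R2C1 = 7 − 6 = 1 completes the 7 down.
Given what's placed, R2C2 must be 5 to fit the 11 across and 14 down.
R1C2 = 14 − 5 = 9 completes the 14 down.
No cell is forced outright now. R2C3 can only be 2 or 3 (the digits allowed by both its 11 across and its 9 down). If R2C3 = 3: then R1C3 would have to be in {7,8} for the 30 across but in {6} for the 9 down — contradiction. So R2C3 = 2.
R1C3 = 9 − 2 = 7 completes the 9 down.
R1C4 = 30 − 22 = 8 completes the 30 across.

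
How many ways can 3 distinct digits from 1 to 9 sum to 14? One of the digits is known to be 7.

3 distinct digits from 1–9 sum between 6 and 24.
Keeping only sets containing 7.
Enumerating: {1,6,7}, {2,5,7}, {3,4,7}.

3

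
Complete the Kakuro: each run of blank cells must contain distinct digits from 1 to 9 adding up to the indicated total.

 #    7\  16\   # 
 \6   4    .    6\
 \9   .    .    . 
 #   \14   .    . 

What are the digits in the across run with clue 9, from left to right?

3, 5, 1

R1C2 = 6 − 4 = 2 completes the 6 across.
R2C1 = 7 − 4 = 3 completes the 7 down.
Given what's placed, R2C2 must be 5 to fit the 9 across and 16 down.
R2C3 = 9 − 8 = 1 completes the 9 across.
R3C2 = 16 − 7 = 9 completes the 16 down.
R3C3 = 14 − 9 = 5 completes the 14 across.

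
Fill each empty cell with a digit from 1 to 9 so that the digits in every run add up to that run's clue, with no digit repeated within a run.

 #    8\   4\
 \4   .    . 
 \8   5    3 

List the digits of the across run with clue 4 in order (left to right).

3 1

4 in 2 cells must be {1,3}.
R1C1 = 8 − 5 = 3 completes the 8 down.
R1C2 = 4 − 3 = 1 completes the 4 across.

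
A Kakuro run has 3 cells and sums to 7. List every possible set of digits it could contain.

3 distinct digits from 1–9 sum between 6 and 24.
Only one set works: {1,2,4}.

{1,2,4}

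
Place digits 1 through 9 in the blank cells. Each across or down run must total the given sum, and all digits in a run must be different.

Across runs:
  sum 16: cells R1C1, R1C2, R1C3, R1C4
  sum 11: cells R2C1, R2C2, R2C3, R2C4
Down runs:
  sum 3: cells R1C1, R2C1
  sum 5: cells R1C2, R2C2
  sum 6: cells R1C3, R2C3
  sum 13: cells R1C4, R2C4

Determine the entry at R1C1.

1

11 in 4 cells must be {1,2,3,5}; 3 in 2 cells must be {1,2}.
Only 5 fits R2C4 under both its across sum 11 and down sum 13.
R1C4 = 13 − 5 = 8 completes the 13 down.
Nothing is forced directly, so branch on R1C1, whose candidates are 1 or 2. If R1C1 = 2: that forces R1C2 = 1, R1C3 = 5, R2C1 = 1, after which R2C2 would have to be in {2,3} for the 11 across but in {4} for the 5 down — contradiction. So R1C1 = 1.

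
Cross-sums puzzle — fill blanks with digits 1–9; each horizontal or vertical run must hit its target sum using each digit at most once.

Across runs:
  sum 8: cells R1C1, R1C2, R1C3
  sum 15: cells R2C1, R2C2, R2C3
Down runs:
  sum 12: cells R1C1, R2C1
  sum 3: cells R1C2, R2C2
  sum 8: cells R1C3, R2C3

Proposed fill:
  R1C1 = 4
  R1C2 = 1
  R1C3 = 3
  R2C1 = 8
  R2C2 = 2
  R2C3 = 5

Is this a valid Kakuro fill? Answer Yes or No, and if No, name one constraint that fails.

Yes

Across: 4+1+3=8; 8+2+5=15. Down: 4+8=12; 1+2=3; 3+5=8. No digit repeats within any run.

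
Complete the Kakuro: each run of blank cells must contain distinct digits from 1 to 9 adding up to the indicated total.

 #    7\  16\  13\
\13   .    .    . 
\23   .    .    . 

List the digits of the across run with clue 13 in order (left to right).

1 7 5

23 in 3 cells must be {6,8,9}; 16 in 2 cells must be {7,9}.
The 23 across and the 7 down share only 6, so R2C1 = 6.
Given what's placed, R2C2 must be 9 to fit the 23 across and 16 down.
R2C3 = 23 − 15 = 8 completes the 23 across.
R1C1 = 7 − 6 = 1 completes the 7 down.
R1C2 = 16 − 9 = 7 completes the 16 down.
R1C3 = 13 − 8 = 5 completes the 13 across.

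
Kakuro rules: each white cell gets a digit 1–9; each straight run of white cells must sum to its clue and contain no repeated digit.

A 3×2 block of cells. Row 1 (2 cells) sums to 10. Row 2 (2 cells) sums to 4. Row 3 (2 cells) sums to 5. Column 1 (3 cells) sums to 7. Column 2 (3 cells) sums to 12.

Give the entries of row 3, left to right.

4 in 2 cells must be {1,3}; 7 in 3 cells must be {1,2,4}.
The 4 across and the 7 down share only 1, so (2,1) = 1.
(2,2) = 4 − 1 = 3 completes the 4 across.
Nothing is forced directly, so branch on (1,1), whose candidates are 2 or 4. If (1,1) = 4: then (1,2) would have to be in {6} for the 10 across but in {1,2,4,5,7,8} for the 12 down — contradiction. So (1,1) = 2.
(1,2) = 10 − 2 = 8 completes the 10 across.
(3,1) = 7 − 3 = 4 completes the 7 down.
(3,2) = 5 − 4 = 1 completes the 5 across.

4, 1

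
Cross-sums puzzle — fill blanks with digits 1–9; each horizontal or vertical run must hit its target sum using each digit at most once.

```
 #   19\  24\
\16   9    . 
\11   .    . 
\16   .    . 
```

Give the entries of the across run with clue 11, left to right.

3 8

16 in 2 cells must be {7,9}; 24 in 3 cells must be {7,8,9}.
R1C2 = 16 − 9 = 7 completes the 16 across.
Given what's placed, R3C1 must be 7 to fit the 16 across and 19 down.
R3C2 = 16 − 7 = 9 completes the 16 across.
R2C1 = 19 − 16 = 3 completes the 19 down.
R2C2 = 11 − 3 = 8 completes the 11 across.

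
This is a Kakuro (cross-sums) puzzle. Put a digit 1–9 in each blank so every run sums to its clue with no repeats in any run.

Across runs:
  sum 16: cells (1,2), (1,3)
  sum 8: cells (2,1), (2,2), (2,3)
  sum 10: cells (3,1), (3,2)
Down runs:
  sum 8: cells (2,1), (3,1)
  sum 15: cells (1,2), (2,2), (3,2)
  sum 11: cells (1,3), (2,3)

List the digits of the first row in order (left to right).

16 in 2 cells must be {7,9}.
Nothing is forced directly, so branch on (1,2), whose candidates are 7 or 9. If (1,2) = 9: that forces (1,3) = 7, (2,3) = 4, (2,2) = 1, after which (3,2) would have to be in {1,2,3,4,6,7,8,9} for the 10 across but in {5} for the 15 down — contradiction. So (1,2) = 7.
(1,3) = 16 − 7 = 9 completes the 16 across.
(2,3) = 11 − 9 = 2 completes the 11 down.
(2,2) = 5: the only remaining digit allowed by both the 8 across and the 15 down.
(3,2) = 15 − 12 = 3 completes the 15 down.
(2,1) = 8 − 7 = 1 completes the 8 across.
(3,1) = 10 − 3 = 7 completes the 10 across.

7 9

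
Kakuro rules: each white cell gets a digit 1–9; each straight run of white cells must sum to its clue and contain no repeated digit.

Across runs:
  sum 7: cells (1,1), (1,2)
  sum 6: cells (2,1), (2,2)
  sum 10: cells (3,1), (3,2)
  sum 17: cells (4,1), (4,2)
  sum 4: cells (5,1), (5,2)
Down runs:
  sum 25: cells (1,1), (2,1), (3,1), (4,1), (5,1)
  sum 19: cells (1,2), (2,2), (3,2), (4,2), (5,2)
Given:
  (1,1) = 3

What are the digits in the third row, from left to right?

17 in 2 cells must be {8,9}; 4 in 2 cells must be {1,3}.
(1,2) = 7 − 3 = 4 completes the 7 across.
(4,2) = 9: the only remaining digit allowed by both the 17 across and the 19 down.
(5,1) = 1: the only remaining digit allowed by both the 4 across and the 25 down.
(5,2) = 4 − 1 = 3 completes the 4 across.
(4,1) = 17 − 9 = 8 completes the 17 across.
Given what's placed, (2,1) must be 4 to fit the 6 across and 25 down.
(2,2) = 6 − 4 = 2 completes the 6 across.
(3,1) = 25 − 16 = 9 completes the 25 down.
(3,2) = 10 − 9 = 1 completes the 10 across.

9 1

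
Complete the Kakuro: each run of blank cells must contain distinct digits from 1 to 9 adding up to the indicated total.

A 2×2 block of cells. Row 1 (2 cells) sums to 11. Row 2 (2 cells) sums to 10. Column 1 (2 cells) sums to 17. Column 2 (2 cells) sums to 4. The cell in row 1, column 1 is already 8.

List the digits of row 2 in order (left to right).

9 1

17 in 2 cells must be {8,9}; 4 in 2 cells must be {1,3}.
(1,2) = 11 − 8 = 3 completes the 11 across.
(2,1) = 17 − 8 = 9 completes the 17 down.
(2,2) = 10 − 9 = 1 completes the 10 across.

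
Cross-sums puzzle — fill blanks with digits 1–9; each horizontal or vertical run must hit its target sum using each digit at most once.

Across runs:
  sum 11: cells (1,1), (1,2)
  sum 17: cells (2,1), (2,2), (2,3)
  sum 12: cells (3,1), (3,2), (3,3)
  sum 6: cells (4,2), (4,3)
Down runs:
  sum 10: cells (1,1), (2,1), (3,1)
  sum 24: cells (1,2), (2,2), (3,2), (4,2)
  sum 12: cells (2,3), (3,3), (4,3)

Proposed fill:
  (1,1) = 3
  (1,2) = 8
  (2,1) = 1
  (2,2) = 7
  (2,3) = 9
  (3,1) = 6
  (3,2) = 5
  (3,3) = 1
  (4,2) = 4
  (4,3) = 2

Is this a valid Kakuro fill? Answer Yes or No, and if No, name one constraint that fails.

Yes

Across: 3+8=11; 1+7+9=17; 6+5+1=12; 4+2=6. Down: 3+1+6=10; 8+7+5+4=24; 9+1+2=12. No digit repeats within any run.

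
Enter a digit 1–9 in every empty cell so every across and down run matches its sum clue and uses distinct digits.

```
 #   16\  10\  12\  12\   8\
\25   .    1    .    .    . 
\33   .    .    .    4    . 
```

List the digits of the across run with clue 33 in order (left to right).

16 in 2 cells must be {7,9}.
R1C4 = 12 − 4 = 8 completes the 12 down.
R2C2 = 10 − 1 = 9 completes the 10 down.
R2C1 = 7: the only remaining digit allowed by both the 33 across and the 16 down.
R2C5 = 5: the only remaining digit allowed by both the 33 across and the 8 down.
R1C1 = 16 − 7 = 9 completes the 16 down.
R1C5 = 8 − 5 = 3 completes the 8 down.
R2C3 = 33 − 25 = 8 completes the 33 across.

7 9 8 4 5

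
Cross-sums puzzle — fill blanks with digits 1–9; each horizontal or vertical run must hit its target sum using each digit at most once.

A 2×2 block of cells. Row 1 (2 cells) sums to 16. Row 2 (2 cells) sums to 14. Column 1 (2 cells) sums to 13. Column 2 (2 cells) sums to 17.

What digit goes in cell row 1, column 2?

16 in 2 cells must be {7,9}; 17 in 2 cells must be {8,9}.
The 16 across and the 17 down share only 9, so (1,2) = 9.
(2,2) = 17 − 9 = 8 completes the 17 down.
(1,1) = 16 − 9 = 7 completes the 16 across.
(2,1) = 14 − 8 = 6 completes the 14 across.

9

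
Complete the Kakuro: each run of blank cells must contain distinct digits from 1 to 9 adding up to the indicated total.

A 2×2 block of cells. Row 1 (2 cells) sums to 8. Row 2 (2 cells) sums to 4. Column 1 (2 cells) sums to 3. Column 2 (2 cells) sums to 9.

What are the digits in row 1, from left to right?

2 6

4 in 2 cells must be {1,3}; 3 in 2 cells must be {1,2}.
The 4 across and the 3 down share only 1, so (2,1) = 1.
(2,2) = 4 − 1 = 3 completes the 4 across.
(1,1) = 3 − 1 = 2 completes the 3 down.
(1,2) = 8 − 2 = 6 completes the 8 across.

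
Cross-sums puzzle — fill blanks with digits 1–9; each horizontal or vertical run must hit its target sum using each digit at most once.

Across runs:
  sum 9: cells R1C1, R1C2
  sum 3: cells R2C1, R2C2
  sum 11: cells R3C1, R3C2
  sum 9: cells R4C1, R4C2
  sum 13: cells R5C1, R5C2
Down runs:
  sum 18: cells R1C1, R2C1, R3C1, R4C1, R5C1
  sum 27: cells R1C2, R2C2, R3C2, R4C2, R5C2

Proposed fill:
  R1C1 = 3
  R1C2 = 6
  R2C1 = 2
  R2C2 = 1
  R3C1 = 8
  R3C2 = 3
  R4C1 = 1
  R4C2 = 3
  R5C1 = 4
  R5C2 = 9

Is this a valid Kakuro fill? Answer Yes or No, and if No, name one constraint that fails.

No — the across run R4C1–R4C2 sums to 4, not 9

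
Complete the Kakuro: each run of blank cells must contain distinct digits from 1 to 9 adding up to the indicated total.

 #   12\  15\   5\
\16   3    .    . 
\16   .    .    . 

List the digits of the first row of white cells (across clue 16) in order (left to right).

3, 9, 4

R1C3 = 4: the only remaining digit allowed by both the 16 across and the 5 down.
R2C1 = 12 − 3 = 9 completes the 12 down.
R2C2 = 6: the only remaining digit allowed by both the 16 across and the 15 down.
R2C3 = 16 − 15 = 1 completes the 16 across.
R1C2 = 16 − 7 = 9 completes the 16 across.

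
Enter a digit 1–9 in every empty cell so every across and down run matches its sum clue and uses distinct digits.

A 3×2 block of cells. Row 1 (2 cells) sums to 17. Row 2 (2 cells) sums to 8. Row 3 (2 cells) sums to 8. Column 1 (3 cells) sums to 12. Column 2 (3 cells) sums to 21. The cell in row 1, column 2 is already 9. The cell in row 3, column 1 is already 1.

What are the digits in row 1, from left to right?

8 9

17 in 2 cells must be {8,9}.
(1,1) = 17 − 9 = 8 completes the 17 across.
(2,1) = 12 − 9 = 3 completes the 12 down.
(2,2) = 8 − 3 = 5 completes the 8 across.
(3,2) = 8 − 1 = 7 completes the 8 across.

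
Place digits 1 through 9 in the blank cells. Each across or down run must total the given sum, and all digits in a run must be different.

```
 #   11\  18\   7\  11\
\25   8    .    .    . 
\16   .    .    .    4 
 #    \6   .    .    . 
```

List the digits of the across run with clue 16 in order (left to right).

3, 8, 1, 4

6 in 3 cells must be {1,2,3}; 7 in 3 cells must be {1,2,4}.
R2C1 = 11 − 8 = 3 completes the 11 down.
No cell is forced outright now. R3C4 can only be 1 or 2 (the digits allowed by both its 6 across and its 11 down). If R3C4 = 2: that forces R1C4 = 5, R3C3 = 1, after which R1C3 would have to be in {3,9} for the 25 across but in {2,4} for the 7 down — contradiction. So R3C4 = 1.
R1C4 = 11 − 5 = 6 completes the 11 down.
Given what's placed, R3C3 must be 2 to fit the 6 across and 7 down.
Given what's placed, R1C3 must be 4 to fit the 25 across and 7 down.
R2C3 = 7 − 6 = 1 completes the 7 down.
R3C2 = 6 − 3 = 3 completes the 6 across.
R1C2 = 25 − 18 = 7 completes the 25 across.
R2C2 = 16 − 8 = 8 completes the 16 across.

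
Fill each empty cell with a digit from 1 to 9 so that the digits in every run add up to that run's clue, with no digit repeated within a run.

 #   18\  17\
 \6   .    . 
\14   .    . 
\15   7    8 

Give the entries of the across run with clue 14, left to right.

Nothing is forced directly, so branch on R1C1, whose candidates are 2 or 5. If R1C1 = 5: then R1C2 would have to be in {1} for the 6 across but in {2,3,4,5,6,7} for the 17 down — contradiction. So R1C1 = 2.
R1C2 = 6 − 2 = 4 completes the 6 across.
R2C1 = 18 − 9 = 9 completes the 18 down.
R2C2 = 14 − 9 = 5 completes the 14 across.

9, 5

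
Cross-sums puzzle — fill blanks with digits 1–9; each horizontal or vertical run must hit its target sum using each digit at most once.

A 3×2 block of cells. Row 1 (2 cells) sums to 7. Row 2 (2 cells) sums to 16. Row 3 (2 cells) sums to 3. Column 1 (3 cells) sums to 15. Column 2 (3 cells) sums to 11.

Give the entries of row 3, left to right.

16 in 2 cells must be {7,9}; 3 in 2 cells must be {1,2}.
The 16 across and the 11 down share only 7, so (2,2) = 7.
Given what's placed, (3,2) must be 1 to fit the 3 across and 11 down.
(1,2) = 11 − 8 = 3 completes the 11 down.
(2,1) = 16 − 7 = 9 completes the 16 across.
(3,1) = 3 − 1 = 2 completes the 3 across.
(1,1) = 7 − 3 = 4 completes the 7 across.

2, 1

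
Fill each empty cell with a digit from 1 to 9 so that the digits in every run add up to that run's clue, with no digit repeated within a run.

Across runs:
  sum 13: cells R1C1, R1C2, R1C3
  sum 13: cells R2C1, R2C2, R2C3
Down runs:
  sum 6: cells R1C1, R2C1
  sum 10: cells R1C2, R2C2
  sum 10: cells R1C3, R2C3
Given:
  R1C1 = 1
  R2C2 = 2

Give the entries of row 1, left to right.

1 8 4

R1C2 = 10 − 2 = 8 completes the 10 down.
R1C3 = 13 − 9 = 4 completes the 13 across.
R2C1 = 6 − 1 = 5 completes the 6 down.
R2C3 = 13 − 7 = 6 completes the 13 across.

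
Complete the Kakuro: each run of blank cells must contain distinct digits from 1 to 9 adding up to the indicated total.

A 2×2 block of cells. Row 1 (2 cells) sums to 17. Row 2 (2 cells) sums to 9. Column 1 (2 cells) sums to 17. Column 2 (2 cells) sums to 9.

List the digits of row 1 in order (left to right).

17 in 2 cells must be {8,9}.
The 17 across and the 9 down share only 8, so (1,2) = 8.
The 9 across and the 17 down share only 8, so (2,1) = 8.
(2,2) = 9 − 8 = 1 completes the 9 across.
(1,1) = 17 − 8 = 9 completes the 17 across.

9, 8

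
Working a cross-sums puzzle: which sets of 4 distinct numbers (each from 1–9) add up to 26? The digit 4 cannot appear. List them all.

{2,7,8,9}; {3,6,8,9}; {5,6,7,8}

4 distinct digits from 1–9 sum between 10 and 30.
Dropping sets that contain 4.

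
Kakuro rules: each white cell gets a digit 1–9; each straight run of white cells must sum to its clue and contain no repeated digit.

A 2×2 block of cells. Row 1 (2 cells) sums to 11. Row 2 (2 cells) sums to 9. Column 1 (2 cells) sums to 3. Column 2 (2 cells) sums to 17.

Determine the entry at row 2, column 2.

8

3 in 2 cells must be {1,2}; 17 in 2 cells must be {8,9}.
The 11 across and the 3 down share only 2, so (1,1) = 2.
(1,2) = 11 − 2 = 9 completes the 11 across.
(2,1) = 3 − 2 = 1 completes the 3 down.
(2,2) = 9 − 1 = 8 completes the 9 across.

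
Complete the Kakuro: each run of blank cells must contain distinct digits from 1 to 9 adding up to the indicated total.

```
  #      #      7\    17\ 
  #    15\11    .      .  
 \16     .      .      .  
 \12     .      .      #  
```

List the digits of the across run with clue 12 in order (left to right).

7 in 3 cells must be {1,2,4}; 17 in 2 cells must be {8,9}.
The 12 across and the 7 down share only 4, so R3C2 = 4.
R1C2 = 2: the only remaining digit allowed by both the 11 across and the 7 down.
R1C3 = 11 − 2 = 9 completes the 11 across.
R2C2 = 7 − 6 = 1 completes the 7 down.
R2C3 = 17 − 9 = 8 completes the 17 down.
R3C1 = 12 − 4 = 8 completes the 12 across.
R2C1 = 16 − 9 = 7 completes the 16 across.

8 4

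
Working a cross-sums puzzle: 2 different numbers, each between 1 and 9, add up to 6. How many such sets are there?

2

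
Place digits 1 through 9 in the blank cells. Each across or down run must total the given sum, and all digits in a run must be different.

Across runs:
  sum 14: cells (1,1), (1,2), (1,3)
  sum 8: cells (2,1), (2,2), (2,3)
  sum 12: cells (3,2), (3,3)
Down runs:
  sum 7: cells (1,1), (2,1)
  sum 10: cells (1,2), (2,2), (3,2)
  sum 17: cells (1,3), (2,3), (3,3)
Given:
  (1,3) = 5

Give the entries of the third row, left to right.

Nothing is forced directly, so branch on (2,3), whose candidates are 3 or 4. If (2,3) = 4: that forces (3,3) = 8, (3,2) = 4, (1,2) = 1, after which (2,2) would have to be in {1,3} for the 8 across but in {5} for the 10 down — contradiction. So (2,3) = 3.
(3,3) = 17 − 8 = 9 completes the 17 down.
(3,2) = 12 − 9 = 3 completes the 12 across.
Given what's placed, (2,2) must be 1 to fit the 8 across and 10 down.
(1,2) = 10 − 4 = 6 completes the 10 down.
(2,1) = 8 − 4 = 4 completes the 8 across.
(1,1) = 14 − 11 = 3 completes the 14 across.

3, 9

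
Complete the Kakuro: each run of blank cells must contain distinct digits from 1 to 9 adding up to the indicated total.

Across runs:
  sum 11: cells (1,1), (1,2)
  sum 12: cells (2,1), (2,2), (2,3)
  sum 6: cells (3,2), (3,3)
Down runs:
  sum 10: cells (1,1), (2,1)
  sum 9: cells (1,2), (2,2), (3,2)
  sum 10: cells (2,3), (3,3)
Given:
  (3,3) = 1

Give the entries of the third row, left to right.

5, 1

(2,3) = 10 − 1 = 9 completes the 10 down.
(3,2) = 6 − 1 = 5 completes the 6 across.
(1,2) = 3: the only remaining digit allowed by both the 11 across and the 9 down.
(2,2) = 9 − 8 = 1 completes the 9 down.
(1,1) = 11 − 3 = 8 completes the 11 across.
(2,1) = 12 − 10 = 2 completes the 12 across.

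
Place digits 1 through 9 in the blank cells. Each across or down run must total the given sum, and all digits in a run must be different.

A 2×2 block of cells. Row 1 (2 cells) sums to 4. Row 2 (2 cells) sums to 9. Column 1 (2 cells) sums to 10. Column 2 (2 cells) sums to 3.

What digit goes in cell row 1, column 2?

1

4 in 2 cells must be {1,3}; 3 in 2 cells must be {1,2}.
The 4 across and the 3 down share only 1, so (1,2) = 1.
(2,2) = 3 − 1 = 2 completes the 3 down.
(1,1) = 4 − 1 = 3 completes the 4 across.
(2,1) = 9 − 2 = 7 completes the 9 across.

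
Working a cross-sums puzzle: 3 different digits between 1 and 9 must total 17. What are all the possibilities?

{1,7,9}; {2,6,9}; {2,7,8}; {3,5,9}; {3,6,8}; {4,5,8}; {4,6,7}

3 distinct digits from 1–9 sum between 6 and 24.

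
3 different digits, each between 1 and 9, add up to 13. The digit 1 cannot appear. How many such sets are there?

3 distinct digits from 1–9 sum between 6 and 24.
Dropping sets that contain 1.
Enumerating: {2,3,8}, {2,4,7}, {2,5,6}, {3,4,6}.

4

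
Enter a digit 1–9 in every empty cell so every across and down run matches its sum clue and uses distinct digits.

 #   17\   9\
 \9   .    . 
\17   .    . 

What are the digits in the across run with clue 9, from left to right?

8 1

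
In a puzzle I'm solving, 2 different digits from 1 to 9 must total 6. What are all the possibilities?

{1,5}; {2,4}

2 distinct digits from 1–9 sum between 3 and 17.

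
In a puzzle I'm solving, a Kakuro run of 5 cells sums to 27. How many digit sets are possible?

5 distinct digits from 1–9 sum between 15 and 35.

11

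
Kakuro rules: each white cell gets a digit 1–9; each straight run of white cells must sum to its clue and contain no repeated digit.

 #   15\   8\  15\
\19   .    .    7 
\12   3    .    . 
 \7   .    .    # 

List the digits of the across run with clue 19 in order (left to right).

8 4 7

R2C3 = 15 − 7 = 8 completes the 15 down.
R2C2 = 12 − 11 = 1 completes the 12 across.
No cell is forced outright now. R1C1 can only be 4 or 8 (the digits allowed by both its 19 across and its 15 down). If R1C1 = 4: then R1C2 would have to be in {8} for the 19 across but in {2,3,4,5} for the 8 down — contradiction. So R1C1 = 8.
R1C2 = 19 − 15 = 4 completes the 19 across.
R3C1 = 15 − 11 = 4 completes the 15 down.
R3C2 = 7 − 4 = 3 completes the 7 across.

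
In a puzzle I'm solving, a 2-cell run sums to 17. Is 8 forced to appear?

The only way to make 17 from 2 distinct digits is {8,9}, which contains 8.

Yes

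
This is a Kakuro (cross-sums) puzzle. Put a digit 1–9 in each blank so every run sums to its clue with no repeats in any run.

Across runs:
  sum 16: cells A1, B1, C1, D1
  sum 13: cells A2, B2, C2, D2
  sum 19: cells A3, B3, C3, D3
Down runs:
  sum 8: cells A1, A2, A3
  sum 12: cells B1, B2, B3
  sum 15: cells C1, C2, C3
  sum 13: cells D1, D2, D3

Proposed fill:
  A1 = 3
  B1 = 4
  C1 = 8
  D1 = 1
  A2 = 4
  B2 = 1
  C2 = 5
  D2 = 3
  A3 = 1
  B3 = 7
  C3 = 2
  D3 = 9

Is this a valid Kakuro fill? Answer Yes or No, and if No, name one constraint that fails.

Across: 3+4+8+1=16; 4+1+5+3=13; 1+7+2+9=19. Down: 3+4+1=8; 4+1+7=12; 8+5+2=15; 1+3+9=13. No digit repeats within any run.

Yes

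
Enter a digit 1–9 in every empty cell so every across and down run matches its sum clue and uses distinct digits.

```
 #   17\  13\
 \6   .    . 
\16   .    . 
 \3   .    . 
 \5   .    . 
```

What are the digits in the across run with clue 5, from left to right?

2 3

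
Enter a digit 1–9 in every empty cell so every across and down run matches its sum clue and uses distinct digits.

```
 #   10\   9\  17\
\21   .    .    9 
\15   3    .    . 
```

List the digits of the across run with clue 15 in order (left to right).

17 in 2 cells must be {8,9}.
R1C1 = 10 − 3 = 7 completes the 10 down.
R1C2 = 21 − 16 = 5 completes the 21 across.
R2C2 = 9 − 5 = 4 completes the 9 down.
R2C3 = 15 − 7 = 8 completes the 15 across.

3 4 8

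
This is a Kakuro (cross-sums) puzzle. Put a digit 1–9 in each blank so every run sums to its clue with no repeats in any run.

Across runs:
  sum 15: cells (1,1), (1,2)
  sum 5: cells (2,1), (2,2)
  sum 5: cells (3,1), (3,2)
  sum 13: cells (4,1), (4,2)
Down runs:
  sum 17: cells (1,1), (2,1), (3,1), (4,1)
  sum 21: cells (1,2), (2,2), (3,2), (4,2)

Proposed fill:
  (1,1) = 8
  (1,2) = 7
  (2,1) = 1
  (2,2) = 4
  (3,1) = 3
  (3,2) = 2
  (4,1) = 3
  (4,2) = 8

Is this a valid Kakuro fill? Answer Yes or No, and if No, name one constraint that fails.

No — the across run (4,1)–(4,2) sums to 11, not 13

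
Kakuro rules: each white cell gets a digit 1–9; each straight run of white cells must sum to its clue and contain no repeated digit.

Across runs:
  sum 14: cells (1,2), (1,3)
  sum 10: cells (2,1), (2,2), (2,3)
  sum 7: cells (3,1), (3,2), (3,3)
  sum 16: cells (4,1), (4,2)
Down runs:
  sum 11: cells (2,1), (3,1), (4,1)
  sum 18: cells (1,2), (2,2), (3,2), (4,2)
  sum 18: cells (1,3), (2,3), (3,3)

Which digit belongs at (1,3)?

7 in 3 cells must be {1,2,4}; 16 in 2 cells must be {7,9}.
Only 7 fits (4,1) under both its across sum 16 and down sum 11.
(4,2) = 16 − 7 = 9 completes the 16 across.
Given what's placed, (3,1) must be 1 to fit the 7 across and 11 down.
(2,1) = 11 − 8 = 3 completes the 11 down.
No cell is forced outright now. (3,2) can only be 2 or 4 (the digits allowed by both its 7 across and its 18 down). If (3,2) = 4: then (1,2) would have to be in {5,6,8,9} for the 14 across but in {2,3} for the 18 down — contradiction. So (3,2) = 2.
Given what's placed, (1,2) must be 6 to fit the 14 across and 18 down.
(1,3) = 14 − 6 = 8 completes the 14 across.

8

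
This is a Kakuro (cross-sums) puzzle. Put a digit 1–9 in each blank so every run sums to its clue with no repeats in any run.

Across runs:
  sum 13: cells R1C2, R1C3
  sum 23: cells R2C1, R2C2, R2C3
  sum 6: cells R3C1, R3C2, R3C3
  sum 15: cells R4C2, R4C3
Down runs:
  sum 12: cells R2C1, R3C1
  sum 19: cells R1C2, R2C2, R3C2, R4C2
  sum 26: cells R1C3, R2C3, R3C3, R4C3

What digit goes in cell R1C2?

23 in 3 cells must be {6,8,9}; 6 in 3 cells must be {1,2,3}.
Only 3 fits R3C1 under both its across sum 6 and down sum 12.
Given what's placed, R3C3 must be 2 to fit the 6 across and 26 down.
R2C1 = 12 − 3 = 9 completes the 12 down.
R2C3 = 8: the only remaining digit allowed by both the 23 across and the 26 down.
R3C2 = 6 − 5 = 1 completes the 6 across.
R2C2 = 23 − 17 = 6 completes the 23 across.
Nothing is forced directly, so branch on R1C3, whose candidates are 7 or 9. If R1C3 = 7: then R1C2 would have to be in {6} for the 13 across but in {3,4,5,7,8,9} for the 19 down — contradiction. So R1C3 = 9.
R1C2 = 13 − 9 = 4 completes the 13 across.

4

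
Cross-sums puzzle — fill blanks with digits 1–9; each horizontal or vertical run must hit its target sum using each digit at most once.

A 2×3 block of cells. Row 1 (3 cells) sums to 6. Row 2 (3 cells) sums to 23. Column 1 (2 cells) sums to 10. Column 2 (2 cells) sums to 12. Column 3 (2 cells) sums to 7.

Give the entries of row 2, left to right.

6 in 3 cells must be {1,2,3}; 23 in 3 cells must be {6,8,9}.
The 6 across and the 12 down share only 3, so (1,2) = 3.
(2,2) = 12 − 3 = 9 completes the 12 down.
Given what's placed, (2,3) must be 6 to fit the 23 across and 7 down.
(1,3) = 7 − 6 = 1 completes the 7 down.
(2,1) = 23 − 15 = 8 completes the 23 across.
(1,1) = 6 − 4 = 2 completes the 6 across.

8, 9, 6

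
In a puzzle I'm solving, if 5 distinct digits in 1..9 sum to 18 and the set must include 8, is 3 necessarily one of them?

The only way to make 18 from 5 distinct digits under that restriction is {1,2,3,4,8}, which contains 3.

Yes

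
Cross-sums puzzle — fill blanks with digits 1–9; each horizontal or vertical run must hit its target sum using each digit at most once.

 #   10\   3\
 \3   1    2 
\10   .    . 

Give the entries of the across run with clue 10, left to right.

3 in 2 cells must be {1,2}.
R2C1 = 10 − 1 = 9 completes the 10 down.
R2C2 = 10 − 9 = 1 completes the 10 across.

9 1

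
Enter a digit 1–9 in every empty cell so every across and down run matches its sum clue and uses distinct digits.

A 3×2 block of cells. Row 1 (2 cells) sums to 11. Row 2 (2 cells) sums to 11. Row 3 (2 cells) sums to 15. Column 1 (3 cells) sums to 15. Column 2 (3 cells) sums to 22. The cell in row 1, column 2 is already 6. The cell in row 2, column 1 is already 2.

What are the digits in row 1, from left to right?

5, 6

(1,1) = 11 − 6 = 5 completes the 11 across.
(2,2) = 11 − 2 = 9 completes the 11 across.
(3,1) = 15 − 7 = 8 completes the 15 down.
(3,2) = 15 − 8 = 7 completes the 15 across.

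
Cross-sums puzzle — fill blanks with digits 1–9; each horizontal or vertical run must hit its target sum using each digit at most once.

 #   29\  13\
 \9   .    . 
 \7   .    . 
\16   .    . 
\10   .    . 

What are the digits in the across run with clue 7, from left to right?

16 in 2 cells must be {7,9}; 29 in 4 cells must be {5,7,8,9}.
Only 5 fits R2C1 under both its across sum 7 and down sum 29.
R2C2 = 7 − 5 = 2 completes the 7 across.

5, 2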